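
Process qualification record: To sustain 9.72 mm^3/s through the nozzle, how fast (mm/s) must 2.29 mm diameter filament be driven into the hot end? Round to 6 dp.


A = pi*(2.29/2)^2 = 4.118707
v = 9.72 / 4.118707 = 2.359964 mm/s


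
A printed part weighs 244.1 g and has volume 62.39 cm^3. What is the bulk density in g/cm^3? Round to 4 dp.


rho = 244.1 / 62.39 = 3.9125 g/cm^3


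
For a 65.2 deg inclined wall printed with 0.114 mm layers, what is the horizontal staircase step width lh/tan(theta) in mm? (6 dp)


step = 0.114 / tan(65.2) = 0.052675 mm


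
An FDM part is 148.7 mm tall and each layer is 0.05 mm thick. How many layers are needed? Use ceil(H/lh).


Layers = ceil(148.7/0.05) = 2974


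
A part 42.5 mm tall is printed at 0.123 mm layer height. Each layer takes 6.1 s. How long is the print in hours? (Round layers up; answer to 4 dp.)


Layers = ceil(42.5/0.123) = 346
t = 346 * 6.1 / 3600 = 0.5863 hrs


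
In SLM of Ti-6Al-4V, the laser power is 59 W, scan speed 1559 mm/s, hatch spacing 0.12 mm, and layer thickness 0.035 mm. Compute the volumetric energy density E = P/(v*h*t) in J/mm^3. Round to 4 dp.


E = 59 / (1559*0.12*0.035) = 9.0107 J/mm^3


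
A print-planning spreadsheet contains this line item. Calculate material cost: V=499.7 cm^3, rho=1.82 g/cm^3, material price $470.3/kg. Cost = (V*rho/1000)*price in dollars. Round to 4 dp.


Mass = 499.7*1.82/1000 = 0.909454 kg
Cost = 0.909454 * 470.3 = 427.7162 $


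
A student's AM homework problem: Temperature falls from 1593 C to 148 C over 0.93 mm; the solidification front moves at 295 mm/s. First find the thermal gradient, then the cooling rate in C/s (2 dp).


G = (1593-148)/0.93 = 1553.76344086 C/mm
CR = 1553.76344086 * 295 = 458360.22 C/s


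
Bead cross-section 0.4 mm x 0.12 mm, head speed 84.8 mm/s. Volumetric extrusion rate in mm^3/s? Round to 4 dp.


Rate = 0.4 * 0.12 * 84.8 = 4.0704 mm^3/s


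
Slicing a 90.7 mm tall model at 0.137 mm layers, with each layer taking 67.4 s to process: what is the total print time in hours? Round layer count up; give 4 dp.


Layers = ceil(90.7/0.137) = 663
t = 663 * 67.4 / 3600 = 12.4128 hrs


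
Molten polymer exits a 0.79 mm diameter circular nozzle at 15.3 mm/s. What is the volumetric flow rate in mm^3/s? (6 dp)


A = pi*(0.79/2)^2 = 0.49016699 mm^2
Q = 0.49016699 * 15.3 = 7.499555 mm^3/s


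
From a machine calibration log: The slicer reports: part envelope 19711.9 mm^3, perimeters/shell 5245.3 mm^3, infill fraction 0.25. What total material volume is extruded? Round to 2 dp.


V_infill = (19711.9 - 5245.3) * 0.25 = 3616.65
V_total = 5245.3 + 3616.65 = 8861.95 mm^3


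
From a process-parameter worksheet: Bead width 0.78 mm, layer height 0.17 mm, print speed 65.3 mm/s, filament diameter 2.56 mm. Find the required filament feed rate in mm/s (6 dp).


Q = 0.78 * 0.17 * 65.3 = 8.65878 mm^3/s
A_fil = pi*(2.56/2)^2 = 5.1471854 mm^2
v_feed = 8.65878 / 5.1471854 = 1.682236 mm/s


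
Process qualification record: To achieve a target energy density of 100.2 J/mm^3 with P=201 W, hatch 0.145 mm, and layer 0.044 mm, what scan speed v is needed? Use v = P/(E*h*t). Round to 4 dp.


v = 201 / (100.2*0.145*0.044) = 314.4182 mm/s


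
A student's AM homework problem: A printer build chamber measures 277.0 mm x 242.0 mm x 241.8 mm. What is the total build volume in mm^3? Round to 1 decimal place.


V = 277.0 * 242.0 * 241.8 = 16208821.2 mm^3


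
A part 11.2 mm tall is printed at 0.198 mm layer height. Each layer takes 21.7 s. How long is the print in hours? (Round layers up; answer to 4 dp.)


Layers = ceil(11.2/0.198) = 57
t = 57 * 21.7 / 3600 = 0.3436 hrs


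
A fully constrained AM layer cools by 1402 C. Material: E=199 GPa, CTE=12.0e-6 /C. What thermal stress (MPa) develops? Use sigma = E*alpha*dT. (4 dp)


sigma = 199*1000 * 12.0e-6 * 1402 = 3347.976 MPa


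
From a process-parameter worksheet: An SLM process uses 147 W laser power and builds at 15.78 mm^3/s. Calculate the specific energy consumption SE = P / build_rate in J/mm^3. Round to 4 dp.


SE = 147 / 15.78 = 9.3156 J/mm^3


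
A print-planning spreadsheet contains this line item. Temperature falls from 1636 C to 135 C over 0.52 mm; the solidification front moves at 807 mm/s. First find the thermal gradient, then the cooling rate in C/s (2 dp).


G = (1636-135)/0.52 = 2886.53846154 C/mm
CR = 2886.53846154 * 807 = 2329436.54 C/s


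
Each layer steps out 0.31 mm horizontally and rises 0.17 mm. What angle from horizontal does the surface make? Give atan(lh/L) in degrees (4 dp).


angle = atan(0.17/0.31) = 28.7398 degrees


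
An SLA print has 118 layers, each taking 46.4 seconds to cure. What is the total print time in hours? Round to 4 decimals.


t = 118 * 46.4 / 3600 = 1.5209 hrs


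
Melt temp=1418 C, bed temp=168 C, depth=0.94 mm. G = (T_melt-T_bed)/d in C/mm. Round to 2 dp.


G = (1418-168)/0.94 = 1329.79 C/mm


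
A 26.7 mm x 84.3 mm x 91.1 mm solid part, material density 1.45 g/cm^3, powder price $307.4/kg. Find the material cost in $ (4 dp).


V = 26.7 * 84.3 * 91.1 = 205048.791 mm^3 = 205.048791 cm^3
Mass = 205.048791 * 1.45 / 1000 = 0.29732075 kg
Cost = 0.29732075 * 307.4 = 91.3964 $


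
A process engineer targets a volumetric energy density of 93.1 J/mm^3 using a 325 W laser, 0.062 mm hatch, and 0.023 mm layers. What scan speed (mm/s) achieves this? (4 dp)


v = 325 / (93.1*0.062*0.023) = 2448.0155 mm/s


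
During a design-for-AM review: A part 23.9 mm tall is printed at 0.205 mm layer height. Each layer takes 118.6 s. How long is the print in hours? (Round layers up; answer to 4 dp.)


Layers = ceil(23.9/0.205) = 117
t = 117 * 118.6 / 3600 = 3.8545 hrs


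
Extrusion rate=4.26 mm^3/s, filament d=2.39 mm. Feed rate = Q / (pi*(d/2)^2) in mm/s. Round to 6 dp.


A = pi*(2.39/2)^2 = 4.486273
v = 4.26 / 4.486273 = 0.949563 mm/s


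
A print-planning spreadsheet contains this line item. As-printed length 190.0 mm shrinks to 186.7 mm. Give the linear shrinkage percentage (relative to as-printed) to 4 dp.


Shrinkage = ((190.0-186.7)/190.0)*100 = 1.7368 %


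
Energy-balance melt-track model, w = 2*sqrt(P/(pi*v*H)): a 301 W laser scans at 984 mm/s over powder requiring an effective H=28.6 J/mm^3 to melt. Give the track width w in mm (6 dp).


w = 2*sqrt(301/(pi*984*28.6)) = 0.116696 mm


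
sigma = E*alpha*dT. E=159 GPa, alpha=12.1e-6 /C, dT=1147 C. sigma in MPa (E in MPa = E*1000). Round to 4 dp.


sigma = 159*1000 * 12.1e-6 * 1147 = 2206.7133 MPa


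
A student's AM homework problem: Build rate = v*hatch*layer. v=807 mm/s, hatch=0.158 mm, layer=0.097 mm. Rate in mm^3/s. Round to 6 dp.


Rate = 807 * 0.158 * 0.097 = 12.368082 mm^3/s


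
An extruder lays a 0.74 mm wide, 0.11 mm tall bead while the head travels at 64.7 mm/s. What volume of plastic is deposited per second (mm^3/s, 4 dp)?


Rate = 0.74 * 0.11 * 64.7 = 5.2666 mm^3/s


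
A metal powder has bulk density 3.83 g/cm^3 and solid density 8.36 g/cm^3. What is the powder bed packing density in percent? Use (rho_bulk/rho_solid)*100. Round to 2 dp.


Packing = (3.83/8.36)*100 = 45.81 %


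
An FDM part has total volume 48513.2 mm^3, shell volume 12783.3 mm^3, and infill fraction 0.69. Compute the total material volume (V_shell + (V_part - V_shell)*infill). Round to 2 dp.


V_infill = (48513.2 - 12783.3) * 0.69 = 24653.63
V_total = 12783.3 + 24653.63 = 37436.93 mm^3


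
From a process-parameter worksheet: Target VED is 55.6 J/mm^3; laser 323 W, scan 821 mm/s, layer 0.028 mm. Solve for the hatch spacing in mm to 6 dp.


h = 323 / (55.6*821*0.028) = 0.252712 mm


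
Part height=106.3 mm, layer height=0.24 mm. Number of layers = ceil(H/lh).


Layers = ceil(106.3/0.24) = 443


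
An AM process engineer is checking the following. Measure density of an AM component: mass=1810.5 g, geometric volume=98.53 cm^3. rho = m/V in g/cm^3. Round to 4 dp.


rho = 1810.5 / 98.53 = 18.3751 g/cm^3


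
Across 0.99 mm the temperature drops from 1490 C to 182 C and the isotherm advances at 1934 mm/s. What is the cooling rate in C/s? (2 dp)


G = (1490-182)/0.99 = 1321.21212121 C/mm
CR = 1321.21212121 * 1934 = 2555224.24 C/s


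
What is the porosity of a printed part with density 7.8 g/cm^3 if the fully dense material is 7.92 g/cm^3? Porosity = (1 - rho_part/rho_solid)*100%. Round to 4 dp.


Porosity = (1-7.8/7.92)*100 = 1.5152 %


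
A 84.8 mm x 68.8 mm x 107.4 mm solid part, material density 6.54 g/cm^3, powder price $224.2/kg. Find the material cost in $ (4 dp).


V = 84.8 * 68.8 * 107.4 = 626597.376 mm^3 = 626.597376 cm^3
Mass = 626.597376 * 6.54 / 1000 = 4.09794684 kg
Cost = 4.09794684 * 224.2 = 918.7597 $


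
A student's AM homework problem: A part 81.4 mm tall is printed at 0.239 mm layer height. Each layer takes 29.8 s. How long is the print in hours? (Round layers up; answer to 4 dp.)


Layers = ceil(81.4/0.239) = 341
t = 341 * 29.8 / 3600 = 2.8227 hrs


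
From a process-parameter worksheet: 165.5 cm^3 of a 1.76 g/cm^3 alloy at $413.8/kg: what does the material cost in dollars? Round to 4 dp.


Mass = 165.5*1.76/1000 = 0.29128 kg
Cost = 0.29128 * 413.8 = 120.5317 $


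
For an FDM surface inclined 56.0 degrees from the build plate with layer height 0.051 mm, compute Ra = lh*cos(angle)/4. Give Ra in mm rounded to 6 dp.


Ra = 0.051 * cos(56.0) / 4 = 0.00713 mm


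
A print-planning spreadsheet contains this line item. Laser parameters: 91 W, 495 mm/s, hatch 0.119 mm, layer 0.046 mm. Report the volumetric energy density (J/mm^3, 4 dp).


E = 91 / (495*0.119*0.046) = 33.5839 J/mm^3


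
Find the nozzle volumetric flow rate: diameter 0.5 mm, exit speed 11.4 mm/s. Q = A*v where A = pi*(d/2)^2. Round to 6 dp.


A = pi*(0.5/2)^2 = 0.19634954 mm^2
Q = 0.19634954 * 11.4 = 2.238385 mm^3/s


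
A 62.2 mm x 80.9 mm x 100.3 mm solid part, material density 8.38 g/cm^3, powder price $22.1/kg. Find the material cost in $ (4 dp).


V = 62.2 * 80.9 * 100.3 = 504707.594 mm^3 = 504.707594 cm^3
Mass = 504.707594 * 8.38 / 1000 = 4.22944964 kg
Cost = 4.22944964 * 22.1 = 93.4708 $


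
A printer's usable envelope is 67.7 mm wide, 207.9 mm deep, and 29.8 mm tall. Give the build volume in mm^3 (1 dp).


V = 67.7 * 207.9 * 29.8 = 419429.9 mm^3


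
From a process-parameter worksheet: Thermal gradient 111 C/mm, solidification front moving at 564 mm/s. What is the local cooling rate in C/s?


CR = 111 * 564 = 62604 C/s


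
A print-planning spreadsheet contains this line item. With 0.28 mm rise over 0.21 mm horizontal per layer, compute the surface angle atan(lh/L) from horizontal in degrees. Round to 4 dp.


angle = atan(0.28/0.21) = 53.1301 degrees


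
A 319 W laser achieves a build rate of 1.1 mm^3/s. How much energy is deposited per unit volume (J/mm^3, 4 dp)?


SE = 319 / 1.1 = 290.0 J/mm^3


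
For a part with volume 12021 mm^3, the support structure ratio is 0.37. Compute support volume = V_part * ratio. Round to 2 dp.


V_support = 12021 * 0.37 = 4447.77 mm^3


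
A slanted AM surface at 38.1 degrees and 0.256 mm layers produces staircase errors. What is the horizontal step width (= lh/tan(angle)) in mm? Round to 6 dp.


step = 0.256 / tan(38.1) = 0.326489 mm


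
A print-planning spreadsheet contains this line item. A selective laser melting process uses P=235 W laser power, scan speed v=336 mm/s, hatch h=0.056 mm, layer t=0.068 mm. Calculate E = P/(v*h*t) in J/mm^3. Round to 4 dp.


E = 235 / (336*0.056*0.068) = 183.6672 J/mm^3


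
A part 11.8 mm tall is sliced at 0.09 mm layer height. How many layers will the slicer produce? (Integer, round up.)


Layers = ceil(11.8/0.09) = 132


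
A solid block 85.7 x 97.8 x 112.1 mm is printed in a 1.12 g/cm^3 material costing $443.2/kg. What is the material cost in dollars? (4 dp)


V = 85.7 * 97.8 * 112.1 = 939561.666 mm^3 = 939.561666 cm^3
Mass = 939.561666 * 1.12 / 1000 = 1.05230907 kg
Cost = 1.05230907 * 443.2 = 466.3834 $


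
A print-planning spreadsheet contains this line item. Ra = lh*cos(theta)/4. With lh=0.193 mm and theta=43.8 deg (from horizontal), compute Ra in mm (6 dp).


Ra = 0.193 * cos(43.8) / 4 = 0.034825 mm


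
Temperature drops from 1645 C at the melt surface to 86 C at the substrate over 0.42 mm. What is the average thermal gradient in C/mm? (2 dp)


G = (1645-86)/0.42 = 3711.9 C/mm


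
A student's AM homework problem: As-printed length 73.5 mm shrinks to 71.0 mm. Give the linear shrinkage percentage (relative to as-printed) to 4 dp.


Shrinkage = ((73.5-71.0)/73.5)*100 = 3.4014 %


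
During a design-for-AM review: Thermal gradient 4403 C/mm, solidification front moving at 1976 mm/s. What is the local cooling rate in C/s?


CR = 4403 * 1976 = 8700328 C/s


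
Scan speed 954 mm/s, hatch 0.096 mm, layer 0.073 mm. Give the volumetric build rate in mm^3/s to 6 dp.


Rate = 954 * 0.096 * 0.073 = 6.685632 mm^3/s


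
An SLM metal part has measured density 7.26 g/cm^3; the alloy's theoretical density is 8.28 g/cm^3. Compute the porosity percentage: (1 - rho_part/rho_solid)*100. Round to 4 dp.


Porosity = (1-7.26/8.28)*100 = 12.3188 %


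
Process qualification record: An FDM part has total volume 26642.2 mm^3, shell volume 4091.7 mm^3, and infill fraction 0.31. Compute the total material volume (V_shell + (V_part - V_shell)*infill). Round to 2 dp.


V_infill = (26642.2 - 4091.7) * 0.31 = 6990.66
V_total = 4091.7 + 6990.66 = 11082.36 mm^3


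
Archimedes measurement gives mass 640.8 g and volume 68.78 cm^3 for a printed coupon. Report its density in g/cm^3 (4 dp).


rho = 640.8 / 68.78 = 9.3167 g/cm^3


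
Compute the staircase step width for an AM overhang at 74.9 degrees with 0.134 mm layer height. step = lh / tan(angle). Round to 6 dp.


step = 0.134 / tan(74.9) = 0.036156 mm


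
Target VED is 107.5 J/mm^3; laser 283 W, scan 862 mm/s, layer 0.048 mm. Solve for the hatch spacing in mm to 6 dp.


h = 283 / (107.5*862*0.048) = 0.063625 mm


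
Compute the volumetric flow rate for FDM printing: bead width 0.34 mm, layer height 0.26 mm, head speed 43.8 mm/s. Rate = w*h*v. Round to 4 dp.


Rate = 0.34 * 0.26 * 43.8 = 3.8719 mm^3/s


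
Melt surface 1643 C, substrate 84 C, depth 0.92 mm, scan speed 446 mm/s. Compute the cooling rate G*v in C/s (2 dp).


G = (1643-84)/0.92 = 1694.56521739 C/mm
CR = 1694.56521739 * 446 = 755776.09 C/s


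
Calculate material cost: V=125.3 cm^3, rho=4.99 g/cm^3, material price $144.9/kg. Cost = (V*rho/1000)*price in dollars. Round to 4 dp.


Mass = 125.3*4.99/1000 = 0.625247 kg
Cost = 0.625247 * 144.9 = 90.5983 $


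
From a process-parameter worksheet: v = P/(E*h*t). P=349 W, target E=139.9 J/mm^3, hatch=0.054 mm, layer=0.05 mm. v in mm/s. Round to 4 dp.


v = 349 / (139.9*0.054*0.05) = 923.9404 mm/s


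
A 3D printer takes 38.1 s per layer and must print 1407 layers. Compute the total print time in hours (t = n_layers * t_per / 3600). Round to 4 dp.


t = 1407 * 38.1 / 3600 = 14.8908 hrs


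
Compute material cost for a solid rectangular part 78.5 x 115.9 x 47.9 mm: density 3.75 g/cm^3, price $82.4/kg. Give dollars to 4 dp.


V = 78.5 * 115.9 * 47.9 = 435801.385 mm^3 = 435.801385 cm^3
Mass = 435.801385 * 3.75 / 1000 = 1.63425519 kg
Cost = 1.63425519 * 82.4 = 134.6626 $


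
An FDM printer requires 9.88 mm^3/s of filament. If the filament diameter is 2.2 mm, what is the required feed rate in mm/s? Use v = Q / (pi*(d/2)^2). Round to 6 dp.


A = pi*(2.2/2)^2 = 3.801327
v = 9.88 / 3.801327 = 2.599092 mm/s


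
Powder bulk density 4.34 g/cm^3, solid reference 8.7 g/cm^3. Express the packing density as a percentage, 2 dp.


Packing = (4.34/8.7)*100 = 49.89 %


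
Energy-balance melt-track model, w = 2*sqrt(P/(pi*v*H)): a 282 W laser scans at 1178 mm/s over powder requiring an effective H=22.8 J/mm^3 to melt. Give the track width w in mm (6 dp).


w = 2*sqrt(282/(pi*1178*22.8)) = 0.115622 mm


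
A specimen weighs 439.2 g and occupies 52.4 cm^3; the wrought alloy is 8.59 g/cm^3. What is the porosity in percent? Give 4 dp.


rho_part = 439.2 / 52.4 = 8.38167939 g/cm^3
Porosity = (1 - 8.38167939/8.59)*100 = 2.4252 %


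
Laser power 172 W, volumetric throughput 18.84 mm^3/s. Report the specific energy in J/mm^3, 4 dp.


SE = 172 / 18.84 = 9.1295 J/mm^3


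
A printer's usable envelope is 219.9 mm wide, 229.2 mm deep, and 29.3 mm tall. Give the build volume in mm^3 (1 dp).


V = 219.9 * 229.2 * 29.3 = 1476751.6 mm^3


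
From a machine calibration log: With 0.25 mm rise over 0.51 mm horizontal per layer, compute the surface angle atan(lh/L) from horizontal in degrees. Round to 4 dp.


angle = atan(0.25/0.51) = 26.1139 degrees


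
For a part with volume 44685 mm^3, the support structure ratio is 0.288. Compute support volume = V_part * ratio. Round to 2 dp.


V_support = 44685 * 0.288 = 12869.28 mm^3


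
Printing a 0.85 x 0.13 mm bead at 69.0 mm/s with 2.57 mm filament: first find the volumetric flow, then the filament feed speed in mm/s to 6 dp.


Q = 0.85 * 0.13 * 69.0 = 7.6245 mm^3/s
A_fil = pi*(2.57/2)^2 = 5.18747633 mm^2
v_feed = 7.6245 / 5.18747633 = 1.46979 mm/s


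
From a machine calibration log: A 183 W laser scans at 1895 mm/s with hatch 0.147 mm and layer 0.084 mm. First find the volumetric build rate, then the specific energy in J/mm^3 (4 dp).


Build rate = 1895 * 0.147 * 0.084 = 23.39946 mm^3/s
SE = 183 / 23.39946 = 7.8207 J/mm^3


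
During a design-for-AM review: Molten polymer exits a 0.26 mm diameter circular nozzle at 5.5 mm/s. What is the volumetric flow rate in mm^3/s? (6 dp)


A = pi*(0.26/2)^2 = 0.05309292 mm^2
Q = 0.05309292 * 5.5 = 0.292011 mm^3/s


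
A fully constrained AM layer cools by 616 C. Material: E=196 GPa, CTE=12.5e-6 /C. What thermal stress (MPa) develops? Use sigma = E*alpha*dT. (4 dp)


sigma = 196*1000 * 12.5e-6 * 616 = 1509.2 MPa


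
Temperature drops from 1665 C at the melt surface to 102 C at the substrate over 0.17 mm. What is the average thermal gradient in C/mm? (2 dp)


G = (1665-102)/0.17 = 9194.12 C/mm


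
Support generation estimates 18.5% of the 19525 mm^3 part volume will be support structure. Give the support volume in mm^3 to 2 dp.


V_support = 19525 * 0.185 = 3612.13 mm^3


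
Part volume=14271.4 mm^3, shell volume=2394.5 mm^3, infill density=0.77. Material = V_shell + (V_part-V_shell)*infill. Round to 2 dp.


V_infill = (14271.4 - 2394.5) * 0.77 = 9145.21
V_total = 2394.5 + 9145.21 = 11539.71 mm^3


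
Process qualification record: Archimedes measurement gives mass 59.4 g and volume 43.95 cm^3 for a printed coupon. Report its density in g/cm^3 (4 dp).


rho = 59.4 / 43.95 = 1.3515 g/cm^3


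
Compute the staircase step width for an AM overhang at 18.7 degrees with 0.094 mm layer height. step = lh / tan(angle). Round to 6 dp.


step = 0.094 / tan(18.7) = 0.277711 mm


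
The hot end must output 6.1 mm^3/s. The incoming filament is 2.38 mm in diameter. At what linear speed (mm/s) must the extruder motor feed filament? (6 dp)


A = pi*(2.38/2)^2 = 4.448809
v = 6.1 / 4.448809 = 1.371153 mm/s


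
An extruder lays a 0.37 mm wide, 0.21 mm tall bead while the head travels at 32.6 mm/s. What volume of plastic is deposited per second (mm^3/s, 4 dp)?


Rate = 0.37 * 0.21 * 32.6 = 2.533 mm^3/s


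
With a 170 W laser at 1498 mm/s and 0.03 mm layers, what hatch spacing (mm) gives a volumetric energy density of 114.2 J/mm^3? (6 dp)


h = 170 / (114.2*1498*0.03) = 0.033125 mm


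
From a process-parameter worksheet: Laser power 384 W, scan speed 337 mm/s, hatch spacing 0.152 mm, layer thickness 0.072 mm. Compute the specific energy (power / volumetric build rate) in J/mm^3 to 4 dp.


Build rate = 337 * 0.152 * 0.072 = 3.688128 mm^3/s
SE = 384 / 3.688128 = 104.1179 J/mm^3


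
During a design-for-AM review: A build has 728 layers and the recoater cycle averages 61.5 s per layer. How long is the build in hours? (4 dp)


t = 728 * 61.5 / 3600 = 12.4367 hrs


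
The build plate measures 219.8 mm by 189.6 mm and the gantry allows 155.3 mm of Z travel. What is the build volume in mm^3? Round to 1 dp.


V = 219.8 * 189.6 * 155.3 = 6471984.6 mm^3


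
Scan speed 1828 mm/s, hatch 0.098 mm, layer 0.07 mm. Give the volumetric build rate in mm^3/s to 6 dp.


Rate = 1828 * 0.098 * 0.07 = 12.54008 mm^3/s


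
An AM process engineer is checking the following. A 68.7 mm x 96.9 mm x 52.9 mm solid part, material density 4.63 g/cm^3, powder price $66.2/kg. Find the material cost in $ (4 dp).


V = 68.7 * 96.9 * 52.9 = 352156.887 mm^3 = 352.156887 cm^3
Mass = 352.156887 * 4.63 / 1000 = 1.63048639 kg
Cost = 1.63048639 * 66.2 = 107.9382 $


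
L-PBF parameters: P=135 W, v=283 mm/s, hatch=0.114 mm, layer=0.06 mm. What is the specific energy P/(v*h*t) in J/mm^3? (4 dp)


Build rate = 283 * 0.114 * 0.06 = 1.93572 mm^3/s
SE = 135 / 1.93572 = 69.7415 J/mm^3


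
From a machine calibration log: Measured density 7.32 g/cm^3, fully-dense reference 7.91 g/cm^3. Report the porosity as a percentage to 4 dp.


Porosity = (1-7.32/7.91)*100 = 7.4589 %


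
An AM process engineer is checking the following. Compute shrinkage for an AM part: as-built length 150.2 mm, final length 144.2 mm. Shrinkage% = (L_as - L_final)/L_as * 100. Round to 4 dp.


Shrinkage = ((150.2-144.2)/150.2)*100 = 3.9947 %


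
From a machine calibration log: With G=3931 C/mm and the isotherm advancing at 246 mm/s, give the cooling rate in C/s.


CR = 3931 * 246 = 967026 C/s


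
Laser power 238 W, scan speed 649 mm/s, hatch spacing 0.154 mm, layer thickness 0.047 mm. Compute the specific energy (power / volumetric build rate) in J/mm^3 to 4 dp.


Build rate = 649 * 0.154 * 0.047 = 4.697462 mm^3/s
SE = 238 / 4.697462 = 50.6657 J/mm^3


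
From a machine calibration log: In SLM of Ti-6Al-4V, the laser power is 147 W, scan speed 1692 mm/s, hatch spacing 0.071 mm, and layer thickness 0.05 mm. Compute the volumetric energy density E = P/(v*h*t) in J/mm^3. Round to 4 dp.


E = 147 / (1692*0.071*0.05) = 24.4731 J/mm^3


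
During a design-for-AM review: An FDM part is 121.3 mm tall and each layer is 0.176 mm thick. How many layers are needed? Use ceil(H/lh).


Layers = ceil(121.3/0.176) = 690


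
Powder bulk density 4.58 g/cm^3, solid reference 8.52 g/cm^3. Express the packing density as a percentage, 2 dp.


Packing = (4.58/8.52)*100 = 53.76 %


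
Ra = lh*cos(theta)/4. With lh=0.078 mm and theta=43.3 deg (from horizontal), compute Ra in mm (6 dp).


Ra = 0.078 * cos(43.3) / 4 = 0.014192 mm


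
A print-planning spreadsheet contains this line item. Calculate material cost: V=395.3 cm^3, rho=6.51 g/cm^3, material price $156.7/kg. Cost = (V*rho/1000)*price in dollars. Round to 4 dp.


Mass = 395.3*6.51/1000 = 2.573403 kg
Cost = 2.573403 * 156.7 = 403.2523 $


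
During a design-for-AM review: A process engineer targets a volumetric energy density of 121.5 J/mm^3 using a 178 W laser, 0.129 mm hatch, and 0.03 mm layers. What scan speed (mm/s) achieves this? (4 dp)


v = 178 / (121.5*0.129*0.03) = 378.5583 mm/s


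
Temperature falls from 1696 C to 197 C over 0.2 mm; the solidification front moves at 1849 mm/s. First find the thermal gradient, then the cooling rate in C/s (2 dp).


G = (1696-197)/0.2 = 7495.0 C/mm
CR = 7495.0 * 1849 = 13858255.0 C/s


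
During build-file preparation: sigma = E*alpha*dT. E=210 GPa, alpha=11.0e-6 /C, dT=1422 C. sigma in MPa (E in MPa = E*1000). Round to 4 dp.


sigma = 210*1000 * 11.0e-6 * 1422 = 3284.82 MPa


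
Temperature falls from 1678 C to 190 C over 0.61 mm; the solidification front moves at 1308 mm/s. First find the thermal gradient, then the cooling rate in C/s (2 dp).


G = (1678-190)/0.61 = 2439.3442623 C/mm
CR = 2439.3442623 * 1308 = 3190662.3 C/s


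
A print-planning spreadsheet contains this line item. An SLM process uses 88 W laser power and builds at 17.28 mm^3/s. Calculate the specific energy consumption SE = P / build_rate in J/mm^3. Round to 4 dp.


SE = 88 / 17.28 = 5.0926 J/mm^3


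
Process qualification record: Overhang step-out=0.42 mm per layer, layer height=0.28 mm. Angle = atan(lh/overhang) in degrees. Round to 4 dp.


angle = atan(0.28/0.42) = 33.6901 degrees


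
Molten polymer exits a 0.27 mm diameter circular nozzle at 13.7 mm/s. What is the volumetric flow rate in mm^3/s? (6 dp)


A = pi*(0.27/2)^2 = 0.05725553 mm^2
Q = 0.05725553 * 13.7 = 0.784401 mm^3/s


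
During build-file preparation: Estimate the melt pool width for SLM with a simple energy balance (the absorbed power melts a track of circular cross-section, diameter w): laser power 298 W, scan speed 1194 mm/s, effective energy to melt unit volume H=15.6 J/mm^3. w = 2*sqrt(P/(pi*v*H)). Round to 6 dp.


w = 2*sqrt(298/(pi*1194*15.6)) = 0.142725 mm


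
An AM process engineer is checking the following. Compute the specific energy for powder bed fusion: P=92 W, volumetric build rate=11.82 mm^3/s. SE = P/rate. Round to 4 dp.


SE = 92 / 11.82 = 7.7834 J/mm^3


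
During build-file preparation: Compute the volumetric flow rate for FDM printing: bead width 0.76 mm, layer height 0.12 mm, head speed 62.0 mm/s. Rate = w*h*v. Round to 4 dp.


Rate = 0.76 * 0.12 * 62.0 = 5.6544 mm^3/s


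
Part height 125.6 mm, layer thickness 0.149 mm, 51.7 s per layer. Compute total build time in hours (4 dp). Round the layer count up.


Layers = ceil(125.6/0.149) = 843
t = 843 * 51.7 / 3600 = 12.1064 hrs


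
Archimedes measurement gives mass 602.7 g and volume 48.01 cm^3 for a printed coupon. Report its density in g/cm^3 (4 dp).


rho = 602.7 / 48.01 = 12.5536 g/cm^3


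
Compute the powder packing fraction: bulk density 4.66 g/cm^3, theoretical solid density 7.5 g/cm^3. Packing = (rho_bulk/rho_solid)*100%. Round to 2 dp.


Packing = (4.66/7.5)*100 = 62.13 %


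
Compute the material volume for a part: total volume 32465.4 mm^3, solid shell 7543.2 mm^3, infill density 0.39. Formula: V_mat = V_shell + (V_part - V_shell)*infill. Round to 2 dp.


V_infill = (32465.4 - 7543.2) * 0.39 = 9719.66
V_total = 7543.2 + 9719.66 = 17262.86 mm^3


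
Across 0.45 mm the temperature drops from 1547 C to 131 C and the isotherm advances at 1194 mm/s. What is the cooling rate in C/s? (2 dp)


G = (1547-131)/0.45 = 3146.66666667 C/mm
CR = 3146.66666667 * 1194 = 3757120.0 C/s


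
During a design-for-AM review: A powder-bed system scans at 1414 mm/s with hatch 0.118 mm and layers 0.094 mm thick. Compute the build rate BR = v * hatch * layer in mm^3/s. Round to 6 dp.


Rate = 1414 * 0.118 * 0.094 = 15.684088 mm^3/s


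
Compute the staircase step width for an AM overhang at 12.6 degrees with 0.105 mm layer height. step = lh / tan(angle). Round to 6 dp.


step = 0.105 / tan(12.6) = 0.469743 mm


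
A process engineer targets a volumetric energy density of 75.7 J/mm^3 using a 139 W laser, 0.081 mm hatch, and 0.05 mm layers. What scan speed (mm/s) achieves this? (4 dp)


v = 139 / (75.7*0.081*0.05) = 453.3816 mm/s


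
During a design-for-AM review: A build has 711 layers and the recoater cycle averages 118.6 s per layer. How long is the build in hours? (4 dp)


t = 711 * 118.6 / 3600 = 23.4235 hrs


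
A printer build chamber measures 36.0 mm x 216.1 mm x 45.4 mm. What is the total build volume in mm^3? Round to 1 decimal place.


V = 36.0 * 216.1 * 45.4 = 353193.8 mm^3


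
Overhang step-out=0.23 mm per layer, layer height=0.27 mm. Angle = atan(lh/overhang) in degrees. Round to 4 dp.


angle = atan(0.27/0.23) = 49.5739 degrees


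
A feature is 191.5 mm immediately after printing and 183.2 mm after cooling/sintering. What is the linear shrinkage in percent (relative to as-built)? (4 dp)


Shrinkage = ((191.5-183.2)/191.5)*100 = 4.3342 %


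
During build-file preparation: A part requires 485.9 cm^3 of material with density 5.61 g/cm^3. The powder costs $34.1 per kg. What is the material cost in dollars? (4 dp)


Mass = 485.9*5.61/1000 = 2.725899 kg
Cost = 2.725899 * 34.1 = 92.9532 $


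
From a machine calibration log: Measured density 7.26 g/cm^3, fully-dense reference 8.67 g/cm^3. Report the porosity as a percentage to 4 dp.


Porosity = (1-7.26/8.67)*100 = 16.263 %


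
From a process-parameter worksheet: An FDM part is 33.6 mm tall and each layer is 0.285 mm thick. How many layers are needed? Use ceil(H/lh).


Layers = ceil(33.6/0.285) = 118


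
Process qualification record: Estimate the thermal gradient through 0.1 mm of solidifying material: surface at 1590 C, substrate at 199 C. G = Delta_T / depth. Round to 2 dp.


G = (1590-199)/0.1 = 13910.0 C/mm


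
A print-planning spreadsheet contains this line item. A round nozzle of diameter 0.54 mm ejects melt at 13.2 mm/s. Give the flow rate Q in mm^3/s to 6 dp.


A = pi*(0.54/2)^2 = 0.2290221 mm^2
Q = 0.2290221 * 13.2 = 3.023092 mm^3/s


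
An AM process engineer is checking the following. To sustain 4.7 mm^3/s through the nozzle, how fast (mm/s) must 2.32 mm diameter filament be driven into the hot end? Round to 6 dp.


A = pi*(2.32/2)^2 = 4.227327
v = 4.7 / 4.227327 = 1.111814 mm/s


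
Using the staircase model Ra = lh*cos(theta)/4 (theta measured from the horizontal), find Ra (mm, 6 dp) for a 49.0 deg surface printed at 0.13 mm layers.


Ra = 0.13 * cos(49.0) / 4 = 0.021322 mm


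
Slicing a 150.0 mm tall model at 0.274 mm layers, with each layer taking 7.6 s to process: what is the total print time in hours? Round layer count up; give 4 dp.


Layers = ceil(150.0/0.274) = 548
t = 548 * 7.6 / 3600 = 1.1569 hrs


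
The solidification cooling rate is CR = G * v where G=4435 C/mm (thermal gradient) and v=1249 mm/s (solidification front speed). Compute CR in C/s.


CR = 4435 * 1249 = 5539315 C/s


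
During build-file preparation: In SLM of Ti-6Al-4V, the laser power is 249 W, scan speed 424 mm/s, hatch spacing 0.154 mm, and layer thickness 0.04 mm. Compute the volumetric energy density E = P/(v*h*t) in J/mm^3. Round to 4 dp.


E = 249 / (424*0.154*0.04) = 95.3351 J/mm^3


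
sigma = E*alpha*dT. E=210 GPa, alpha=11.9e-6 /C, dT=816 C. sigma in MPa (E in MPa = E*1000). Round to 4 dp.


sigma = 210*1000 * 11.9e-6 * 816 = 2039.184 MPa


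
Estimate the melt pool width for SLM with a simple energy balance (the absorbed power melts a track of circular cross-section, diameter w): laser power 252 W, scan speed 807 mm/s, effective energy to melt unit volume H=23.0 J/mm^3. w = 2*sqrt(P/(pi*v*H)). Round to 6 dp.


w = 2*sqrt(252/(pi*807*23.0)) = 0.131478 mm


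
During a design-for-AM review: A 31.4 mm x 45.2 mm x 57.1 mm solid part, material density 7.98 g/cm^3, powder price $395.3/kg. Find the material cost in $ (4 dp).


V = 31.4 * 45.2 * 57.1 = 81040.888 mm^3 = 81.040888 cm^3
Mass = 81.040888 * 7.98 / 1000 = 0.64670629 kg
Cost = 0.64670629 * 395.3 = 255.643 $


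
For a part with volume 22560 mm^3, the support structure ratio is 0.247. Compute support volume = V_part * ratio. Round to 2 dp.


V_support = 22560 * 0.247 = 5572.32 mm^3


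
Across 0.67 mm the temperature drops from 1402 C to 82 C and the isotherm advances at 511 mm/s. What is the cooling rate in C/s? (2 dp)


G = (1402-82)/0.67 = 1970.14925373 C/mm
CR = 1970.14925373 * 511 = 1006746.27 C/s


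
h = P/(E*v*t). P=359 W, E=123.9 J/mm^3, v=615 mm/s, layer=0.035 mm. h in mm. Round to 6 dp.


h = 359 / (123.9*615*0.035) = 0.134611 mm


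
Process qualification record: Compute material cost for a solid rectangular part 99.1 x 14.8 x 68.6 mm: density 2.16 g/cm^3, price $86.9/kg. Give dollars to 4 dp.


V = 99.1 * 14.8 * 68.6 = 100614.248 mm^3 = 100.614248 cm^3
Mass = 100.614248 * 2.16 / 1000 = 0.21732678 kg
Cost = 0.21732678 * 86.9 = 18.8857 $


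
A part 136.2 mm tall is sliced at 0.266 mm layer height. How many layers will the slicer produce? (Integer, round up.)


Layers = ceil(136.2/0.266) = 513


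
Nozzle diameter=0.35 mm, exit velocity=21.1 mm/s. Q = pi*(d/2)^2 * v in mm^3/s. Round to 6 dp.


A = pi*(0.35/2)^2 = 0.09621128 mm^2
Q = 0.09621128 * 21.1 = 2.030058 mm^3/s


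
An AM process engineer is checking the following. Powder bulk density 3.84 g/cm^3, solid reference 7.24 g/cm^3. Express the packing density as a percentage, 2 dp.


Packing = (3.84/7.24)*100 = 53.04 %


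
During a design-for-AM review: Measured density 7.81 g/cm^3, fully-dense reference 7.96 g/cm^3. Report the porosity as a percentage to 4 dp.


Porosity = (1-7.81/7.96)*100 = 1.8844 %


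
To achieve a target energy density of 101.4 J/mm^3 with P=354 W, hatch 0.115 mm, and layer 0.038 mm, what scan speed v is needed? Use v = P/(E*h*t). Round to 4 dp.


v = 354 / (101.4*0.115*0.038) = 798.8843 mm/s


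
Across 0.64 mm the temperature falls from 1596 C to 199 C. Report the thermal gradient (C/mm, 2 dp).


G = (1596-199)/0.64 = 2182.81 C/mm


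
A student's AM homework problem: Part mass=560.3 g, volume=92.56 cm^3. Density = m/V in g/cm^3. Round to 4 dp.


rho = 560.3 / 92.56 = 6.0534 g/cm^3


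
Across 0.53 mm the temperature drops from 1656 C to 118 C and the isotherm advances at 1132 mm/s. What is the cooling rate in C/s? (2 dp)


G = (1656-118)/0.53 = 2901.88679245 C/mm
CR = 2901.88679245 * 1132 = 3284935.85 C/s


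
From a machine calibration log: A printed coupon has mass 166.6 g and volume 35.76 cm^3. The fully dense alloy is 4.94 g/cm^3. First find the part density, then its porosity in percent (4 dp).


rho_part = 166.6 / 35.76 = 4.65883669 g/cm^3
Porosity = (1 - 4.65883669/4.94)*100 = 5.6916 %


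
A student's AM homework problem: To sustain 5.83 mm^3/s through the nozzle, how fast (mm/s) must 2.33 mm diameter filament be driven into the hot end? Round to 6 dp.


A = pi*(2.33/2)^2 = 4.263848
v = 5.83 / 4.263848 = 1.36731 mm/s


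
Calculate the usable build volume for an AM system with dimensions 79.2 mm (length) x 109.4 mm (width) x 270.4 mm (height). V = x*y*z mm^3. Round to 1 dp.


V = 79.2 * 109.4 * 270.4 = 2342875.4 mm^3


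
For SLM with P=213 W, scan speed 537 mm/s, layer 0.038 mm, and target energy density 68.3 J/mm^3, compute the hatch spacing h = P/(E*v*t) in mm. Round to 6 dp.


h = 213 / (68.3*537*0.038) = 0.152827 mm


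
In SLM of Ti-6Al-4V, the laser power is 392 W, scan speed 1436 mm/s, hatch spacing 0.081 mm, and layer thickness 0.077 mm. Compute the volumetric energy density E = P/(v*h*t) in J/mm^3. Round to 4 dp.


E = 392 / (1436*0.081*0.077) = 43.7679 J/mm^3


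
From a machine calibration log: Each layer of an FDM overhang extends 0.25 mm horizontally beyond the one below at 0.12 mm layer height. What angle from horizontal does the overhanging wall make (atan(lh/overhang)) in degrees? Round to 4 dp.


angle = atan(0.12/0.25) = 25.641 degrees


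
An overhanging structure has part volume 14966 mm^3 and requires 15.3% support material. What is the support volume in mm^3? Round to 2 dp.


V_support = 14966 * 0.153 = 2289.8 mm^3


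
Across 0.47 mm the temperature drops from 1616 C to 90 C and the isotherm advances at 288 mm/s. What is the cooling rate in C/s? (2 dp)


G = (1616-90)/0.47 = 3246.80851064 C/mm
CR = 3246.80851064 * 288 = 935080.85 C/s


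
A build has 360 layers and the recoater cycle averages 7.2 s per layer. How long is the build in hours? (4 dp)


t = 360 * 7.2 / 3600 = 0.72 hrs


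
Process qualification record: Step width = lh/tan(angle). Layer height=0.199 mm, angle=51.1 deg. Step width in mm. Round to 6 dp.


step = 0.199 / tan(51.1) = 0.160573 mm


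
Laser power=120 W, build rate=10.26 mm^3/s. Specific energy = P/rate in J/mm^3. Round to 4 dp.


SE = 120 / 10.26 = 11.6959 J/mm^3


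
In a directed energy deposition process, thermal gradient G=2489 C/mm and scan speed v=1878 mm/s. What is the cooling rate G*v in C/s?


CR = 2489 * 1878 = 4674342 C/s


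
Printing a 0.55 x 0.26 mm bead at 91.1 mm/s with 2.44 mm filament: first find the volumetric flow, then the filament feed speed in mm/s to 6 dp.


Q = 0.55 * 0.26 * 91.1 = 13.0273 mm^3/s
A_fil = pi*(2.44/2)^2 = 4.67594651 mm^2
v_feed = 13.0273 / 4.67594651 = 2.786024 mm/s


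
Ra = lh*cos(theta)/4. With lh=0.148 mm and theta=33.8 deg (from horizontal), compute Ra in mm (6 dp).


Ra = 0.148 * cos(33.8) / 4 = 0.030746 mm


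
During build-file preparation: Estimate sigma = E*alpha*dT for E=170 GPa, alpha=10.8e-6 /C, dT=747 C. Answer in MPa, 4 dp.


sigma = 170*1000 * 10.8e-6 * 747 = 1371.492 MPa


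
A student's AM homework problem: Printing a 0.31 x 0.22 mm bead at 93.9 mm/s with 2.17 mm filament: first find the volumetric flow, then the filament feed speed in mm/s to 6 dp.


Q = 0.31 * 0.22 * 93.9 = 6.40398 mm^3/s
A_fil = pi*(2.17/2)^2 = 3.69836141 mm^2
v_feed = 6.40398 / 3.69836141 = 1.731572 mm/s


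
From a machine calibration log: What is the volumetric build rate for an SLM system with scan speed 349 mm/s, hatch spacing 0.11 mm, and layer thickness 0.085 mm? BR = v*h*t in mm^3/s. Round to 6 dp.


Rate = 349 * 0.11 * 0.085 = 3.26315 mm^3/s


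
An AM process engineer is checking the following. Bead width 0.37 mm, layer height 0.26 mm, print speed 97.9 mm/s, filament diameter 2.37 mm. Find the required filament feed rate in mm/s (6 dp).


Q = 0.37 * 0.26 * 97.9 = 9.41798 mm^3/s
A_fil = pi*(2.37/2)^2 = 4.41150294 mm^2
v_feed = 9.41798 / 4.41150294 = 2.134869 mm/s


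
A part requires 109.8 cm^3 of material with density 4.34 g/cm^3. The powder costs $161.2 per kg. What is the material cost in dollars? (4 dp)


Mass = 109.8*4.34/1000 = 0.476532 kg
Cost = 0.476532 * 161.2 = 76.817 $


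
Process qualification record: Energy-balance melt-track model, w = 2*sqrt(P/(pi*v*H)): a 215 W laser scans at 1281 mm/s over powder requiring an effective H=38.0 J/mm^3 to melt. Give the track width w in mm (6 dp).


w = 2*sqrt(215/(pi*1281*38.0)) = 0.074991 mm


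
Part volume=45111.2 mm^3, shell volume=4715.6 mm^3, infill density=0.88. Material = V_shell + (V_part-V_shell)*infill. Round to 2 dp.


V_infill = (45111.2 - 4715.6) * 0.88 = 35548.13
V_total = 4715.6 + 35548.13 = 40263.73 mm^3


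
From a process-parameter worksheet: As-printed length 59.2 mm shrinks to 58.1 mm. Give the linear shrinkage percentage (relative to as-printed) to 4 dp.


Shrinkage = ((59.2-58.1)/59.2)*100 = 1.8581 %


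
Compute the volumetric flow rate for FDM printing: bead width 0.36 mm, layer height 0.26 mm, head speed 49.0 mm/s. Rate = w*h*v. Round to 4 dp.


Rate = 0.36 * 0.26 * 49.0 = 4.5864 mm^3/s


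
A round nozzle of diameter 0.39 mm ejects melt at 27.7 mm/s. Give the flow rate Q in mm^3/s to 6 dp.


A = pi*(0.39/2)^2 = 0.11945906 mm^2
Q = 0.11945906 * 27.7 = 3.309016 mm^3/s


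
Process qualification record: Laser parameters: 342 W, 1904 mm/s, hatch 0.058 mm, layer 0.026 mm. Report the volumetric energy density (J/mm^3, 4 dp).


E = 342 / (1904*0.058*0.026) = 119.1126 J/mm^3


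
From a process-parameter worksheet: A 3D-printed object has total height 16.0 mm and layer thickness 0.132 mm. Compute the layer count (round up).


Layers = ceil(16.0/0.132) = 122


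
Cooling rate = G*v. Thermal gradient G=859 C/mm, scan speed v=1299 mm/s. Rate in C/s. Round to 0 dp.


CR = 859 * 1299 = 1115841 C/s


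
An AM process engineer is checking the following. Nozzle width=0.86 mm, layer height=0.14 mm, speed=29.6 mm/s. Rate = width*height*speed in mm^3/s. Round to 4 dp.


Rate = 0.86 * 0.14 * 29.6 = 3.5638 mm^3/s
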